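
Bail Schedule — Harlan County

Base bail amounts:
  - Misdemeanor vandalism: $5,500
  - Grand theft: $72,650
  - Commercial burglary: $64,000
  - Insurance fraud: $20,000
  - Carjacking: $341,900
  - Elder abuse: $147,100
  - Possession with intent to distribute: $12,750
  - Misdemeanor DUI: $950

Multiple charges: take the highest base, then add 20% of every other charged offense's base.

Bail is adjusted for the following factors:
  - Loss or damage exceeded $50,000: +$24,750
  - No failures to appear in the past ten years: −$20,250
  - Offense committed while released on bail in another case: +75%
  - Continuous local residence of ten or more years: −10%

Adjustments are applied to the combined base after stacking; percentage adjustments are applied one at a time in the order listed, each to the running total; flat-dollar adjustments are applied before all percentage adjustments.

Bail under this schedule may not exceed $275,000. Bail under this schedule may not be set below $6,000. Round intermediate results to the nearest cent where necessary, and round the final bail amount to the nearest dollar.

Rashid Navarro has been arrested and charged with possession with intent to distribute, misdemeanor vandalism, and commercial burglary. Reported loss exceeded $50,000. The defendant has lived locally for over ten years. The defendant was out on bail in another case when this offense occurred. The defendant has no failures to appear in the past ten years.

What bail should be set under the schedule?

$113,636

Base amounts from the schedule: possession with intent to distribute $12,750; misdemeanor vandalism $5,500; commercial burglary $64,000.
Stacking rule: highest base plus 20% of each additional charge. Highest is commercial burglary at $64,000. Additional: $12,750 × 20% = $2,550; $5,500 × 20% = $1,100. Combined base = $64,000 + $3,650 = $67,650.
Loss or damage exceeded $50,000 (+$24,750 flat): $67,650 + $24,750 = $92,400.
No failures to appear in the past ten years (−$20,250 flat): $92,400 − $20,250 = $72,150.
Offense committed while released on bail in another case (+75%): $72,150 × 1.75 = $126,262.50.
Continuous local residence of ten or more years (−10%): $126,262.50 × 0.9 = $113,636.25.
$113,636.25 is within the $275,000 maximum.
$113,636.25 is at or above the $6,000 minimum.
Rounded to the nearest dollar: $113,636.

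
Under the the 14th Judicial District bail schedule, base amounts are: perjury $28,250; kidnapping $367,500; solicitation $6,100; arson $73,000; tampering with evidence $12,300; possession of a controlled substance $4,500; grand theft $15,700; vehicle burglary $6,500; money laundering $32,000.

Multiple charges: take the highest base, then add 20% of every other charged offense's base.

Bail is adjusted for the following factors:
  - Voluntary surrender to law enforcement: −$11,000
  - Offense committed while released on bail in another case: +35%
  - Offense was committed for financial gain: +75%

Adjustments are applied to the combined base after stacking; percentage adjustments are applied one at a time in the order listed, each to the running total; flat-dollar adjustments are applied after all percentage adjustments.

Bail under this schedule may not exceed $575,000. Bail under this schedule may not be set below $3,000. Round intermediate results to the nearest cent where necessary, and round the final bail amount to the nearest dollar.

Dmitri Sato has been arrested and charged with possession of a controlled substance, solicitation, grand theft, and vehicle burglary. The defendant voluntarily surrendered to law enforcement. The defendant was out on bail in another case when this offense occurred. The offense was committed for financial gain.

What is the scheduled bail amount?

Base amounts from the schedule: possession of a controlled substance $4,500; solicitation $6,100; grand theft $15,700; vehicle burglary $6,500.
Stacking rule: highest base plus 20% of each additional charge. Highest is grand theft at $15,700. Additional: $4,500 × 20% = $900; $6,100 × 20% = $1,220; $6,500 × 20% = $1,300. Combined base = $15,700 + $3,420 = $19,120.
Offense committed while released on bail in another case (+35%): $19,120 × 1.35 = $25,812.
Offense was committed for financial gain (+75%): $25,812 × 1.75 = $45,171.
Voluntary surrender to law enforcement (−$11,000 flat): $45,171 − $11,000 = $34,171.
$34,171 is within the $575,000 maximum.
$34,171 is at or above the $3,000 minimum.

$34,171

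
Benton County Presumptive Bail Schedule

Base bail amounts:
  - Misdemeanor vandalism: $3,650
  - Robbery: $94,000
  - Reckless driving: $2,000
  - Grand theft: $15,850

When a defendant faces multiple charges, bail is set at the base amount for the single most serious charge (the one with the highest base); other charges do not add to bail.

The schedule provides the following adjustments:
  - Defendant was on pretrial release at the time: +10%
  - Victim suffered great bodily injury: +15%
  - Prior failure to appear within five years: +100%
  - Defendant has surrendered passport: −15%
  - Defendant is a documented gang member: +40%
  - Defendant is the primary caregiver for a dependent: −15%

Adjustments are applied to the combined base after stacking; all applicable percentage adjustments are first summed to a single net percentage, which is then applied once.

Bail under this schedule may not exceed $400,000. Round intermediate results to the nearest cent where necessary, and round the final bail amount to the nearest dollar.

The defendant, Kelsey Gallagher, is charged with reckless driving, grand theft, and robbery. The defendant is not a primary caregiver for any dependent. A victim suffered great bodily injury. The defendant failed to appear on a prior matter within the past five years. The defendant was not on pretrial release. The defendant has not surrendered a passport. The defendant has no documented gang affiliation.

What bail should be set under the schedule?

$202,100

Base amounts from the schedule: reckless driving $2,000; grand theft $15,850; robbery $94,000.
Stacking rule: use the highest base only. Highest is robbery at $94,000. Combined base = $94,000.
Net percentage adjustment: +15% +100% = +115%. $94,000 × 2.15 = $202,100.
$202,100 is within the $400,000 maximum.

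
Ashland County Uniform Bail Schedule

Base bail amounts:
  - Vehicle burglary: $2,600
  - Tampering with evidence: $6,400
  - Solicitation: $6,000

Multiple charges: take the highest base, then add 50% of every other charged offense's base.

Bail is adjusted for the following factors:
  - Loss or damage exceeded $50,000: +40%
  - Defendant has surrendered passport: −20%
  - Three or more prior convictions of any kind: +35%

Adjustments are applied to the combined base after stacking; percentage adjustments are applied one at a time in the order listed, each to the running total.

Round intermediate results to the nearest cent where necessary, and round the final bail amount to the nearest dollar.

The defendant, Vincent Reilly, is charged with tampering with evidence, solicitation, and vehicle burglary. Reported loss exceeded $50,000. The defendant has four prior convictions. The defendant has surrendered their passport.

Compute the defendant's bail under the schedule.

Base amounts from the schedule: tampering with evidence $6,400; solicitation $6,000; vehicle burglary $2,600.
Stacking rule: highest base plus 50% of each additional charge. Highest is tampering with evidence at $6,400. Additional: $6,000 × 50% = $3,000; $2,600 × 50% = $1,300. Combined base = $6,400 + $4,300 = $10,700.
Loss or damage exceeded $50,000 (+40%): $10,700 × 1.4 = $14,980.
Defendant has surrendered passport (−20%): $14,980 × 0.8 = $11,984.
Three or more prior convictions of any kind (+35%): $11,984 × 1.35 = $16,178.40.
Rounded to the nearest dollar: $16,178.

$16,178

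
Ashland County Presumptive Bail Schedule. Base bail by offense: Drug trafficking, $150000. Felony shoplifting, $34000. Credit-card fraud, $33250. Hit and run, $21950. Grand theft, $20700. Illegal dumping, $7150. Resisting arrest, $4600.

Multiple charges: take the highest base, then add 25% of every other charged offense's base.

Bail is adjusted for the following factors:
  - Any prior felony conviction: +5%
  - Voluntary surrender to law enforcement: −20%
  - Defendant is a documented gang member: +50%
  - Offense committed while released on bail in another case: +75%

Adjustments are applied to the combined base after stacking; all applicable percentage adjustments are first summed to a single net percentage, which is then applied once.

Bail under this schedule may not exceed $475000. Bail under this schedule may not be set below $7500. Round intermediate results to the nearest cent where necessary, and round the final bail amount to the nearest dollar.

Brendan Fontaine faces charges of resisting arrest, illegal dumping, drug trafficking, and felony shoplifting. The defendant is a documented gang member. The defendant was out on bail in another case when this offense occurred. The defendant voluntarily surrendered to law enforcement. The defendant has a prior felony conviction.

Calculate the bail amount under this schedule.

Base amounts from the schedule: resisting arrest $4600; illegal dumping $7150; drug trafficking $150000; felony shoplifting $34000.
Stacking rule: highest base plus 25% of each additional charge. Highest is drug trafficking at $150000. Additional: $4600 × 25% = $1150; $7150 × 25% = $1787.50; $34000 × 25% = $8500. Combined base = $150000 + $11437.50 = $161437.50.
Net percentage adjustment: +5% −20% +50% +75% = +110%. $161437.50 × 2.1 = $339018.75.
$339018.75 is within the $475000 maximum.
$339018.75 is at or above the $7500 minimum.
Rounded to the nearest dollar: $339019.

$339019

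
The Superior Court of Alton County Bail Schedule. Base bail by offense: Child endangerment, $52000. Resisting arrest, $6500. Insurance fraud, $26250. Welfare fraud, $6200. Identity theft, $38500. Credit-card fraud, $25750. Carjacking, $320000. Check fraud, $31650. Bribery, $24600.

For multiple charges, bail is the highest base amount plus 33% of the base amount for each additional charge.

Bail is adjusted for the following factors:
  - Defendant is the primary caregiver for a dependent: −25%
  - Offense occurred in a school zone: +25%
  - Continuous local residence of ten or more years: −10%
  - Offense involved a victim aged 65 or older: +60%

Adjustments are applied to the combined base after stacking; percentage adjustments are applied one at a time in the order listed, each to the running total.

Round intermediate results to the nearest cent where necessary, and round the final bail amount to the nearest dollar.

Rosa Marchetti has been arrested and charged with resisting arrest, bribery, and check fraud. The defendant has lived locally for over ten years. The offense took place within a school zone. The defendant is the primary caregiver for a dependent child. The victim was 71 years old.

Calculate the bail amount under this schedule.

Base amounts from the schedule: resisting arrest $6500; bribery $24600; check fraud $31650.
Stacking rule: highest base plus 33% of each additional charge. Highest is check fraud at $31650. Additional: $6500 × 33% = $2145; $24600 × 33% = $8118. Combined base = $31650 + $10263 = $41913.
Defendant is the primary caregiver for a dependent (−25%): $41913 × 0.75 = $31434.75.
Offense occurred in a school zone (+25%): $31434.75 × 1.25 = $39293.44.
Continuous local residence of ten or more years (−10%): $39293.44 × 0.9 = $35364.10.
Offense involved a victim aged 65 or older (+60%): $35364.10 × 1.6 = $56582.56.
Rounded to the nearest dollar: $56583.

$56583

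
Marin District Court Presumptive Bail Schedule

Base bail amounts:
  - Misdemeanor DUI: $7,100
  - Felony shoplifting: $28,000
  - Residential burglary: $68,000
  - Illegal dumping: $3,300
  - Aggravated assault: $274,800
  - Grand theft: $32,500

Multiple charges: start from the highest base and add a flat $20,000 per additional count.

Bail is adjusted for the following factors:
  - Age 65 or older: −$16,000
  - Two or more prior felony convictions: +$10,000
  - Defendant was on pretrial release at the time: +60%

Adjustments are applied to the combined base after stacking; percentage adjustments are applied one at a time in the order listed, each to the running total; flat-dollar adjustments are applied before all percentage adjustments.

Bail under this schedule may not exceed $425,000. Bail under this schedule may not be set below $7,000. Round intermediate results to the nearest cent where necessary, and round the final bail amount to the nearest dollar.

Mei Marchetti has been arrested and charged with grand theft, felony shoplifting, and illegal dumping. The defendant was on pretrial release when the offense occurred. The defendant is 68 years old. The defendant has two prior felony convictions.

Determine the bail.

$106,400

Base amounts from the schedule: grand theft $32,500; felony shoplifting $28,000; illegal dumping $3,300.
Stacking rule: highest base plus $20,000 per additional charge. Highest is grand theft at $32,500; 2 additional charges → +$40,000. Combined base = $72,500.
Age 65 or older (−$16,000 flat): $72,500 − $16,000 = $56,500.
Two or more prior felony convictions (+$10,000 flat): $56,500 + $10,000 = $66,500.
Defendant was on pretrial release at the time (+60%): $66,500 × 1.6 = $106,400.
$106,400 is within the $425,000 maximum.
$106,400 is at or above the $7,000 minimum.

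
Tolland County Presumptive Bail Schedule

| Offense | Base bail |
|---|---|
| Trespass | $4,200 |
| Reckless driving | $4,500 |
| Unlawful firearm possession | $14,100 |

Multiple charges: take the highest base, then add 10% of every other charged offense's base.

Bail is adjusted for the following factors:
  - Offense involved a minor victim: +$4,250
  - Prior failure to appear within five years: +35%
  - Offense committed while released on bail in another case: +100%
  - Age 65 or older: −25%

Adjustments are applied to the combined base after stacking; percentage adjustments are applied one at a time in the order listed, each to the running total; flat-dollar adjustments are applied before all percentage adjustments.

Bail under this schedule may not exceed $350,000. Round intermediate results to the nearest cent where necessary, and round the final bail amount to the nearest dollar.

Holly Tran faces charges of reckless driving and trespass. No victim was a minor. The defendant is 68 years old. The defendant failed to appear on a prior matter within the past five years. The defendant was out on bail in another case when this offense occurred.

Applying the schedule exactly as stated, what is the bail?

Base amounts from the schedule: reckless driving $4,500; trespass $4,200.
Stacking rule: highest base plus 10% of each additional charge. Highest is reckless driving at $4,500. Additional: $4,200 × 10% = $420. Combined base = $4,500 + $420 = $4,920.
Prior failure to appear within five years (+35%): $4,920 × 1.35 = $6,642.
Offense committed while released on bail in another case (+100%): $6,642 × 2 = $13,284.
Age 65 or older (−25%): $13,284 × 0.75 = $9,963.
$9,963 is within the $350,000 maximum.

$9,963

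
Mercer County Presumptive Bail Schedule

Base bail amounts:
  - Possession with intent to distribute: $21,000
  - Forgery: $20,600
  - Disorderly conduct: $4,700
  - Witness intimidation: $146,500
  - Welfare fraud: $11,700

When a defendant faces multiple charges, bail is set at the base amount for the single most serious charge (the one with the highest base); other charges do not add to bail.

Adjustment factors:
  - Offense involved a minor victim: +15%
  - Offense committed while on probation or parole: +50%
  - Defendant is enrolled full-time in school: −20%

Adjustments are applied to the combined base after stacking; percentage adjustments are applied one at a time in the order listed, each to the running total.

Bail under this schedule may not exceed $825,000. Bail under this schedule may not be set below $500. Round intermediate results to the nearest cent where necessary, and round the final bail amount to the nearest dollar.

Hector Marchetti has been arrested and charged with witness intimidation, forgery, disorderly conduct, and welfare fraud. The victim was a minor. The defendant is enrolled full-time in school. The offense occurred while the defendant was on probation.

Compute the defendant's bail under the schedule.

$202,170

Base amounts from the schedule: witness intimidation $146,500; forgery $20,600; disorderly conduct $4,700; welfare fraud $11,700.
Stacking rule: use the highest base only. Highest is witness intimidation at $146,500. Combined base = $146,500.
Offense involved a minor victim (+15%): $146,500 × 1.15 = $168,475.
Offense committed while on probation or parole (+50%): $168,475 × 1.5 = $252,712.50.
Defendant is enrolled full-time in school (−20%): $252,712.50 × 0.8 = $202,170.
$202,170 is within the $825,000 maximum.
$202,170 is at or above the $500 minimum.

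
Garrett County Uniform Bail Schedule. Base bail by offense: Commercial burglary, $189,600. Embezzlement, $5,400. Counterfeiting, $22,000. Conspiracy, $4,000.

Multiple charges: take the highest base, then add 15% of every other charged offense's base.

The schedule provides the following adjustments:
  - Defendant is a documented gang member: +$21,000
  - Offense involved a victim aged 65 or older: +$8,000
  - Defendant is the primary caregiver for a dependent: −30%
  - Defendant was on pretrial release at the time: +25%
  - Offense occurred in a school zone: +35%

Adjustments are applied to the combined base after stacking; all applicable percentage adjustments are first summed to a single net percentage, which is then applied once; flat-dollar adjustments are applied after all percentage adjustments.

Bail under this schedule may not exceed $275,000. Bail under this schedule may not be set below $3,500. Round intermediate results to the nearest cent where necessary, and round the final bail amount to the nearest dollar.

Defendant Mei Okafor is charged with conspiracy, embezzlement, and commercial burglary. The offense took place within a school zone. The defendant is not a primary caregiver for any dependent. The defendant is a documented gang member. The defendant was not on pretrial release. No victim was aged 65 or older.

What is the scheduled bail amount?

$275,000

Base amounts from the schedule: conspiracy $4,000; embezzlement $5,400; commercial burglary $189,600.
Stacking rule: highest base plus 15% of each additional charge. Highest is commercial burglary at $189,600. Additional: $4,000 × 15% = $600; $5,400 × 15% = $810. Combined base = $189,600 + $1,410 = $191,010.
Offense occurred in a school zone (+35%): $191,010 × 1.35 = $257,863.50.
Defendant is a documented gang member (+$21,000 flat): $257,863.50 + $21,000 = $278,863.50.
Result $278,863.50 exceeds the maximum of $275,000; bail is capped at $275,000.
$275,000 is at or above the $3,500 minimum.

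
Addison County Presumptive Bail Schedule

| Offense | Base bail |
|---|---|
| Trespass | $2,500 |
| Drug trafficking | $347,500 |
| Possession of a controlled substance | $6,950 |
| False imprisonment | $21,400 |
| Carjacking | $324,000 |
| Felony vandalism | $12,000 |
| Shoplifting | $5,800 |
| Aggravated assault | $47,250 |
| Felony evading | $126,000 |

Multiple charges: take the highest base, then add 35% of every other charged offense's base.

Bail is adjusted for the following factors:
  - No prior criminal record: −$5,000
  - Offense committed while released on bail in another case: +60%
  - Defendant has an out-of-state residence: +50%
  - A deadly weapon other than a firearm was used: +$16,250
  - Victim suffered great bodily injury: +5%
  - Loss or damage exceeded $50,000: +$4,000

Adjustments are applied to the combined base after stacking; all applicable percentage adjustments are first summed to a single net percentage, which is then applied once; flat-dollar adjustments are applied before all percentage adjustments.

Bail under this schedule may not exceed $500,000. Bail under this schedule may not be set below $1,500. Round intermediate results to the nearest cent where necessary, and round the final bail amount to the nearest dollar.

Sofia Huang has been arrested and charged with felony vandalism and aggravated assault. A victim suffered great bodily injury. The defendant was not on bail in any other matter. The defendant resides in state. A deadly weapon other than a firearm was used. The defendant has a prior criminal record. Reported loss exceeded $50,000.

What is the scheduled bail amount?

Base amounts from the schedule: felony vandalism $12,000; aggravated assault $47,250.
Stacking rule: highest base plus 35% of each additional charge. Highest is aggravated assault at $47,250. Additional: $12,000 × 35% = $4,200. Combined base = $47,250 + $4,200 = $51,450.
A deadly weapon other than a firearm was used (+$16,250 flat): $51,450 + $16,250 = $67,700.
Loss or damage exceeded $50,000 (+$4,000 flat): $67,700 + $4,000 = $71,700.
Victim suffered great bodily injury (+5%): $71,700 × 1.05 = $75,285.
$75,285 is within the $500,000 maximum.
$75,285 is at or above the $1,500 minimum.

$75,285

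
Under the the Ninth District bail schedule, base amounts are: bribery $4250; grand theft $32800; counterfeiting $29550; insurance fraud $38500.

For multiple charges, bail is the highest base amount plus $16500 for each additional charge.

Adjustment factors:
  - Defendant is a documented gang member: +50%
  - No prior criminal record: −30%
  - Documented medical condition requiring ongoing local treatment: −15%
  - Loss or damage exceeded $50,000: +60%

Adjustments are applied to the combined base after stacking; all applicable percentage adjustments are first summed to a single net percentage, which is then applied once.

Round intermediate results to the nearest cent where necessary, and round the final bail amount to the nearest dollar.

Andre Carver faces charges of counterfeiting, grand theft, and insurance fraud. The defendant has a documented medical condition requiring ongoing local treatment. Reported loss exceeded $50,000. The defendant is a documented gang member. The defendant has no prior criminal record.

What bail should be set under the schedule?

Base amounts from the schedule: counterfeiting $29550; grand theft $32800; insurance fraud $38500.
Stacking rule: highest base plus $16500 per additional charge. Highest is insurance fraud at $38500; 2 additional charges → +$33000. Combined base = $71500.
Net percentage adjustment: +50% −30% −15% +60% = +65%. $71500 × 1.65 = $117975.

$117975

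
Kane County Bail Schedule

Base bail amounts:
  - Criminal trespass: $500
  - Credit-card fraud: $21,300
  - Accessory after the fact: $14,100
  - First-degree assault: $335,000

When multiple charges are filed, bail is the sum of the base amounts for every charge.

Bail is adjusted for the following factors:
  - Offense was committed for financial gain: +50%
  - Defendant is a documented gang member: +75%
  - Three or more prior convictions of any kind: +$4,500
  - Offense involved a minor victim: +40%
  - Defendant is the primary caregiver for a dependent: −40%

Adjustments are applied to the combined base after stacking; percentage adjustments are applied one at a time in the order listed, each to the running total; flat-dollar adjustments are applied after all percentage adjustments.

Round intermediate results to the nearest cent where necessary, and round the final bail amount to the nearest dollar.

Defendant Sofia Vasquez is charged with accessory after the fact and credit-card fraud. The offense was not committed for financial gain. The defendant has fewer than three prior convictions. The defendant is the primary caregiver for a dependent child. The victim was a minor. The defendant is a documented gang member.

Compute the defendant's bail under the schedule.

$52,038

Base amounts from the schedule: accessory after the fact $14,100; credit-card fraud $21,300.
Stacking rule: sum of all bases. $14,100 + $21,300 = $35,400.
Defendant is a documented gang member (+75%): $35,400 × 1.75 = $61,950.
Offense involved a minor victim (+40%): $61,950 × 1.4 = $86,730.
Defendant is the primary caregiver for a dependent (−40%): $86,730 × 0.6 = $52,038.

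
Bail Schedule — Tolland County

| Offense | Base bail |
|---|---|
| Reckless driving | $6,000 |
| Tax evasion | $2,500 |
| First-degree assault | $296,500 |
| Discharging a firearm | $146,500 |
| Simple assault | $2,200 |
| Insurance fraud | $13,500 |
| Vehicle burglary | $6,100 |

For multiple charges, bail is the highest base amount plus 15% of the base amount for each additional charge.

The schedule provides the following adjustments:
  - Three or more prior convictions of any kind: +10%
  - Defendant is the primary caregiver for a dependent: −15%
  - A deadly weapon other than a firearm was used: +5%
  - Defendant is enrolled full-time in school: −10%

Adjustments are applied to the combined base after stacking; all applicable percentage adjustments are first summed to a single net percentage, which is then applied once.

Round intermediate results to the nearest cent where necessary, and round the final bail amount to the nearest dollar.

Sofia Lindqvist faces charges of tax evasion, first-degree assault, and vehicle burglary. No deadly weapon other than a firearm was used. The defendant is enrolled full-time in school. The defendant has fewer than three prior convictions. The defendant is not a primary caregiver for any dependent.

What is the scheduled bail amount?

$268,011

Base amounts from the schedule: tax evasion $2,500; first-degree assault $296,500; vehicle burglary $6,100.
Stacking rule: highest base plus 15% of each additional charge. Highest is first-degree assault at $296,500. Additional: $2,500 × 15% = $375; $6,100 × 15% = $915. Combined base = $296,500 + $1,290 = $297,790.
Defendant is enrolled full-time in school (−10%): $297,790 × 0.9 = $268,011.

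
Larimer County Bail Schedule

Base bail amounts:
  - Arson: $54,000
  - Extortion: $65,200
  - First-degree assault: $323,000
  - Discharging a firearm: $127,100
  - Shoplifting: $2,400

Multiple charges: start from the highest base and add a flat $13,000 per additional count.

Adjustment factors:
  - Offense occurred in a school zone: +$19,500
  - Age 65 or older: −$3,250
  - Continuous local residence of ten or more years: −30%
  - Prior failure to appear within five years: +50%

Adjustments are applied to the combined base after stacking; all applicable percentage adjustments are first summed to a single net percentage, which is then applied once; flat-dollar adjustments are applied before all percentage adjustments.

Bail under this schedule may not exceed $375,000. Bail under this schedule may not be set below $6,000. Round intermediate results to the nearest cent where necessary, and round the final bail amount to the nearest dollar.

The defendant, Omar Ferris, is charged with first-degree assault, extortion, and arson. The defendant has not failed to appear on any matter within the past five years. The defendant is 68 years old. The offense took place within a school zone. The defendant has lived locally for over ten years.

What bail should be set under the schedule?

$255,675

Base amounts from the schedule: first-degree assault $323,000; extortion $65,200; arson $54,000.
Stacking rule: highest base plus $13,000 per additional charge. Highest is first-degree assault at $323,000; 2 additional charges → +$26,000. Combined base = $349,000.
Offense occurred in a school zone (+$19,500 flat): $349,000 + $19,500 = $368,500.
Age 65 or older (−$3,250 flat): $368,500 − $3,250 = $365,250.
Continuous local residence of ten or more years (−30%): $365,250 × 0.7 = $255,675.
$255,675 is within the $375,000 maximum.
$255,675 is at or above the $6,000 minimum.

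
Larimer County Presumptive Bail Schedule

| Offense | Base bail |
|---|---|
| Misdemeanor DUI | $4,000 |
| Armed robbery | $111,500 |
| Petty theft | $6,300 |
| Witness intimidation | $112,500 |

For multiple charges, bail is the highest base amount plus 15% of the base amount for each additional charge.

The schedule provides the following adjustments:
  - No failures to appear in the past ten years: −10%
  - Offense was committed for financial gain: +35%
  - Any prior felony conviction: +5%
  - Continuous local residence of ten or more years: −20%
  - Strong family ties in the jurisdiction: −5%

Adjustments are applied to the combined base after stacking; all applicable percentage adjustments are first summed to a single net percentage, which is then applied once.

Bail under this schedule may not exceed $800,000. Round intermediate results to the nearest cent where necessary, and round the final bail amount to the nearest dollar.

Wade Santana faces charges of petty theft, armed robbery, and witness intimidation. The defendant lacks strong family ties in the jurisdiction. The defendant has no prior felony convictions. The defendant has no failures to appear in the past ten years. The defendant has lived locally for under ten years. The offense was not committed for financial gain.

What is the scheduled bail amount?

Base amounts from the schedule: petty theft $6,300; armed robbery $111,500; witness intimidation $112,500.
Stacking rule: highest base plus 15% of each additional charge. Highest is witness intimidation at $112,500. Additional: $6,300 × 15% = $945; $111,500 × 15% = $16,725. Combined base = $112,500 + $17,670 = $130,170.
No failures to appear in the past ten years (−10%): $130,170 × 0.9 = $117,153.
$117,153 is within the $800,000 maximum.

$117,153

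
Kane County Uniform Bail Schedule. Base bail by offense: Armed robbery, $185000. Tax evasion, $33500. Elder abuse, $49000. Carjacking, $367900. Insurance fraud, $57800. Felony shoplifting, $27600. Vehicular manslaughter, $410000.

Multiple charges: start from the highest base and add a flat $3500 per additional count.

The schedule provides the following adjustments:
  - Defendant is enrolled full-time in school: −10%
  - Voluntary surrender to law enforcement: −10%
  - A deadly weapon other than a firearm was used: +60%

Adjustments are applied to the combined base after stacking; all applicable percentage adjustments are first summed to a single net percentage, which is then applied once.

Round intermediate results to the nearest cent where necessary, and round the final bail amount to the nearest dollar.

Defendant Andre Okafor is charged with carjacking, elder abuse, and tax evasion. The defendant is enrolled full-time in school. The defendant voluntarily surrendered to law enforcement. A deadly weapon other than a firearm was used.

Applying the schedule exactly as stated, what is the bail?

Base amounts from the schedule: carjacking $367900; elder abuse $49000; tax evasion $33500.
Stacking rule: highest base plus $3500 per additional charge. Highest is carjacking at $367900; 2 additional charges → +$7000. Combined base = $374900.
Net percentage adjustment: −10% −10% +60% = +40%. $374900 × 1.4 = $524860.

$524860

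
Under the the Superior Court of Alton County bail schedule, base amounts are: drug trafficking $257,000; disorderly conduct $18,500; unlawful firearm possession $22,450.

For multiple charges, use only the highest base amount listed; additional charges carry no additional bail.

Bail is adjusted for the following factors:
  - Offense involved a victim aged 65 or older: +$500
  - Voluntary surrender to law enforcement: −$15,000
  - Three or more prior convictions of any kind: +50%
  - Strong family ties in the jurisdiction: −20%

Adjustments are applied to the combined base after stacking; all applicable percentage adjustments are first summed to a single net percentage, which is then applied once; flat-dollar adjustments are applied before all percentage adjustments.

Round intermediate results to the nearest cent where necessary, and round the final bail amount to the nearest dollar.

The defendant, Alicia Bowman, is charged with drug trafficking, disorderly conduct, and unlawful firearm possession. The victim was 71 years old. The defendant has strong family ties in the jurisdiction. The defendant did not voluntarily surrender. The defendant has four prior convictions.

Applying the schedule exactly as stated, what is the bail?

Base amounts from the schedule: drug trafficking $257,000; disorderly conduct $18,500; unlawful firearm possession $22,450.
Stacking rule: use the highest base only. Highest is drug trafficking at $257,000. Combined base = $257,000.
Offense involved a victim aged 65 or older (+$500 flat): $257,000 + $500 = $257,500.
Net percentage adjustment: +50% −20% = +30%. $257,500 × 1.3 = $334,750.

$334,750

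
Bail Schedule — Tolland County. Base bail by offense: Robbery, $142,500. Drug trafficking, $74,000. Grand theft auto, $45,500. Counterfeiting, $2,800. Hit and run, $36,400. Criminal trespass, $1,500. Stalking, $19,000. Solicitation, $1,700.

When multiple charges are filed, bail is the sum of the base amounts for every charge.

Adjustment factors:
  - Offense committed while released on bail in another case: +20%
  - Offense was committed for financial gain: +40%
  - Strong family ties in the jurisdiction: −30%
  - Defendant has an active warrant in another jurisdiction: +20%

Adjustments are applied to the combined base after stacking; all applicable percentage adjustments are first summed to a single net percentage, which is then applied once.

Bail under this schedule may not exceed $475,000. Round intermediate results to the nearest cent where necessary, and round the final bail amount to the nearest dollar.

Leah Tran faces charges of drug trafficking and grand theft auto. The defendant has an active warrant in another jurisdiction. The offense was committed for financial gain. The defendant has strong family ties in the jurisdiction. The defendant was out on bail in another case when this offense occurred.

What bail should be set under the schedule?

Base amounts from the schedule: drug trafficking $74,000; grand theft auto $45,500.
Stacking rule: sum of all bases. $74,000 + $45,500 = $119,500.
Net percentage adjustment: +20% +40% −30% +20% = +50%. $119,500 × 1.5 = $179,250.
$179,250 is within the $475,000 maximum.

$179,250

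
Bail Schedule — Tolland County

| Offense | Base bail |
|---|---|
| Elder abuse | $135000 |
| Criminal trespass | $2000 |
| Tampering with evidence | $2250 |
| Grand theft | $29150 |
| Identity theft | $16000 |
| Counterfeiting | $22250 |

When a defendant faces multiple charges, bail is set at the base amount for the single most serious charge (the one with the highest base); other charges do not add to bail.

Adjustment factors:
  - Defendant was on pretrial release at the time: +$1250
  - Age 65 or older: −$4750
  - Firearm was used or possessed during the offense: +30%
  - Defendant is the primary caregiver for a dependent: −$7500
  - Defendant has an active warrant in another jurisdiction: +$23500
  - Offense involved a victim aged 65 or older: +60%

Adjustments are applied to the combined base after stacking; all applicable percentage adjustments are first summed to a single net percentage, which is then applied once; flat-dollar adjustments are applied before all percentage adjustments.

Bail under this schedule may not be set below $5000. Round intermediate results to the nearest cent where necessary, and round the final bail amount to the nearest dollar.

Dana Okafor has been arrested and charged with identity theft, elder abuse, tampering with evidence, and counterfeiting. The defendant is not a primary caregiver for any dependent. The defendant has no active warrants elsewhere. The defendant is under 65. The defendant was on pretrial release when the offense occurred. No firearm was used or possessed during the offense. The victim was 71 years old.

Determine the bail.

$218000

Base amounts from the schedule: identity theft $16000; elder abuse $135000; tampering with evidence $2250; counterfeiting $22250.
Stacking rule: use the highest base only. Highest is elder abuse at $135000. Combined base = $135000.
Defendant was on pretrial release at the time (+$1250 flat): $135000 + $1250 = $136250.
Offense involved a victim aged 65 or older (+60%): $136250 × 1.6 = $218000.
$218000 is at or above the $5000 minimum.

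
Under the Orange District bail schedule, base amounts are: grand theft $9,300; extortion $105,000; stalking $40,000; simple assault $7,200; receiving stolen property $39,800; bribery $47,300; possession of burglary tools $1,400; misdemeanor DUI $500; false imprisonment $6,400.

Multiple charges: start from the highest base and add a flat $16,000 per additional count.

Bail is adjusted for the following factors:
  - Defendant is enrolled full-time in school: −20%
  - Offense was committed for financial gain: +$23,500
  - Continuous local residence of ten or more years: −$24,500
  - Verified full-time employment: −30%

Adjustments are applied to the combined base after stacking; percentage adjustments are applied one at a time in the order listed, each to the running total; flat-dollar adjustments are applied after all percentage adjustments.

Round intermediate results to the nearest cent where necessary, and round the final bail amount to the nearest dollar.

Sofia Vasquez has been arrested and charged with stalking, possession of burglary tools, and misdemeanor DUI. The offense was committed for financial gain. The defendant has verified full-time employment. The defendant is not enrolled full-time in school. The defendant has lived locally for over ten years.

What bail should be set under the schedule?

$49,400

Base amounts from the schedule: stalking $40,000; possession of burglary tools $1,400; misdemeanor DUI $500.
Stacking rule: highest base plus $16,000 per additional charge. Highest is stalking at $40,000; 2 additional charges → +$32,000. Combined base = $72,000.
Verified full-time employment (−30%): $72,000 × 0.7 = $50,400.
Offense was committed for financial gain (+$23,500 flat): $50,400 + $23,500 = $73,900.
Continuous local residence of ten or more years (−$24,500 flat): $73,900 − $24,500 = $49,400.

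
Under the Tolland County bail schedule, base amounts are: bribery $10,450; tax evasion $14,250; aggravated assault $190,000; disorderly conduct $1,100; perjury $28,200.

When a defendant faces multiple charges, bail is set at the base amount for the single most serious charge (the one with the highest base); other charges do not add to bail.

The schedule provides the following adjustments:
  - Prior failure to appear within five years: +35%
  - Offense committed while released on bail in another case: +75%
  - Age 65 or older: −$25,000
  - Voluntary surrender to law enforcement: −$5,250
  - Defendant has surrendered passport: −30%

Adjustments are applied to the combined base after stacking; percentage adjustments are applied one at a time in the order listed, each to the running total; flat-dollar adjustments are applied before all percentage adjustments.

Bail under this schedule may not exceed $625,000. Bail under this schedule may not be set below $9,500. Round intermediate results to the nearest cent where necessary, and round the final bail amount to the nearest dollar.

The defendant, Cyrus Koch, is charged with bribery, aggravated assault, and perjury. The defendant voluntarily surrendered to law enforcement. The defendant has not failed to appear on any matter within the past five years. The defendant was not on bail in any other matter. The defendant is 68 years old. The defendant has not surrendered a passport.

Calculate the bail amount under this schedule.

Base amounts from the schedule: bribery $10,450; aggravated assault $190,000; perjury $28,200.
Stacking rule: use the highest base only. Highest is aggravated assault at $190,000. Combined base = $190,000.
Age 65 or older (−$25,000 flat): $190,000 − $25,000 = $165,000.
Voluntary surrender to law enforcement (−$5,250 flat): $165,000 − $5,250 = $159,750.
$159,750 is within the $625,000 maximum.
$159,750 is at or above the $9,500 minimum.

$159,750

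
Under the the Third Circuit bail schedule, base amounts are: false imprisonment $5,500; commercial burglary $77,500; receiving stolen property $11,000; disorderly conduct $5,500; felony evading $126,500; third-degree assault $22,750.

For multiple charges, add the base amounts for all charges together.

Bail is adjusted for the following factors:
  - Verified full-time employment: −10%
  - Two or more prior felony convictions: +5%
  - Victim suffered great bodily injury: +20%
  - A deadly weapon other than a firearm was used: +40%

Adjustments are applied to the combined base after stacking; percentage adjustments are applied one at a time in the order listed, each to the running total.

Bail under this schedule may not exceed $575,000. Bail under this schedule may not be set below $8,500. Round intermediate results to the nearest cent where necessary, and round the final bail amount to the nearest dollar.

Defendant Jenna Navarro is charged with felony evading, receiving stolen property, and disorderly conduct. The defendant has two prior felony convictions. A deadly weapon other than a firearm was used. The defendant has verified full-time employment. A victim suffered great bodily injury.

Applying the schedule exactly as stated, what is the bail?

Base amounts from the schedule: felony evading $126,500; receiving stolen property $11,000; disorderly conduct $5,500.
Stacking rule: sum of all bases. $126,500 + $11,000 + $5,500 = $143,000.
Verified full-time employment (−10%): $143,000 × 0.9 = $128,700.
Two or more prior felony convictions (+5%): $128,700 × 1.05 = $135,135.
Victim suffered great bodily injury (+20%): $135,135 × 1.2 = $162,162.
A deadly weapon other than a firearm was used (+40%): $162,162 × 1.4 = $227,026.80.
$227,026.80 is within the $575,000 maximum.
$227,026.80 is at or above the $8,500 minimum.
Rounded to the nearest dollar: $227,027.

$227,027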